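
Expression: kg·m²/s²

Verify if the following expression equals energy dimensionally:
Yes

The expression kg·m²/s² has dimensions [L^2 M T^-2], which is exactly energy [L^2 M T^-2].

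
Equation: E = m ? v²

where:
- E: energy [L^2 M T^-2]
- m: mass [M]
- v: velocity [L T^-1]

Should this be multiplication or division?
multiplication (×): E = m × v²

E [L^2 M T^-2]; m [M]; v² [L^2 T^-2].
m × v² → [L^2 M T^-2] ✓
m ÷ v² → [L^-2 M T^2] ✗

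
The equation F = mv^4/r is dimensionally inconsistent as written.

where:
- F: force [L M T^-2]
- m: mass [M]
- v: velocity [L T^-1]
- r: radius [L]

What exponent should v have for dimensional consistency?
The exponent of v should be 2: F = mv^2/r

The LHS F has dimensions [L M T^-2]; v has dimensions [L T^-1].
As written, the RHS mv^4/r (exponent 4 on v) has dimensions [L^3 M T^-4], which does not match.
With exponent 2, the RHS mv^2/r has dimensions [L M T^-2], matching the LHS.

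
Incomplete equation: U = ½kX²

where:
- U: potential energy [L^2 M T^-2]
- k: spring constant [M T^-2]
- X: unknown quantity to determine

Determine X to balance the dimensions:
X = x (displacement), dimensions [L]

U has dimensions [L^2 M T^-2]; the rest of the RHS (½k) has dimensions [M T^-2].
So X² must have dimensions [L^2], i.e. X has dimensions [L] — X = x (displacement).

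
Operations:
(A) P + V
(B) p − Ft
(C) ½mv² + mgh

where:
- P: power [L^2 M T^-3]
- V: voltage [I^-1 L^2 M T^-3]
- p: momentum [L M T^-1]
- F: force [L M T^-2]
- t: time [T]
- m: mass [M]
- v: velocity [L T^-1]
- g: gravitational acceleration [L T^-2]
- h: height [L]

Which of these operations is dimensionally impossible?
(A) P + V

(A) P + V: P [L^2 M T^-3] and V [I^-1 L^2 M T^-3] — different dimensions cannot be added/subtracted ✗
(B) p − Ft: p [L M T^-1] and Ft [L M T^-1] — same dimensions ✓
(C) ½mv² + mgh: ½mv² [L^2 M T^-2] and mgh [L^2 M T^-2] — same dimensions ✓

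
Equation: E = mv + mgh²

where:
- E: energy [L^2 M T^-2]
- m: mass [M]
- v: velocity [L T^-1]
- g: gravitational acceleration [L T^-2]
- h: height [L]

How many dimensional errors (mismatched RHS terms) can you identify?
2

LHS E: [L^2 M T^-2]
- mv: [L M T^-1] ✗
- mgh²: [L^3 M T^-2] ✗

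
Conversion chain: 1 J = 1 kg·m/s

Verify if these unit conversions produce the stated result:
The chain is incorrect (it contains an error).

Incorrect: Joule is kg·m²/s², not kg·m/s (that is momentum)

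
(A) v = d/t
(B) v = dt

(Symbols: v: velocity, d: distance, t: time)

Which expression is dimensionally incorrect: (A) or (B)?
(B)

(A) v = d/t: LHS [L T^-1], RHS [L T^-1] ✓
(B) v = dt: LHS [L T^-1], RHS [L T] ✗

Expression (B) v = dt is dimensionally incorrect.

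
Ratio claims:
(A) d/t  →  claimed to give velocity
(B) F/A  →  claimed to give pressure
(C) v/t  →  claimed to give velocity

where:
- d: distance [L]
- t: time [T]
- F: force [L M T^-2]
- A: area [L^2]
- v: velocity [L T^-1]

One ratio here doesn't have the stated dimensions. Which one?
(C) v/t does not give velocity

(A) d/t: [L T^-1] = velocity [L T^-1] ✓
(B) F/A: [L^-1 M T^-2] = pressure [L^-1 M T^-2] ✓
(C) v/t: [L T^-2] ≠ velocity [L T^-1] ✗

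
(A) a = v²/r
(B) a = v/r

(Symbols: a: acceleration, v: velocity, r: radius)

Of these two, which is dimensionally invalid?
(B)

(A) a = v²/r: LHS [L T^-2], RHS [L T^-2] ✓
(B) a = v/r: LHS [L T^-2], RHS [T^-1] ✗

Expression (B) a = v/r is dimensionally incorrect.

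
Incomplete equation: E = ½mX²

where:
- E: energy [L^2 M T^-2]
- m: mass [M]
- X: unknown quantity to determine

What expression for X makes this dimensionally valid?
X = v (velocity), dimensions [L T^-1]

E has dimensions [L^2 M T^-2]; the rest of the RHS (½m) has dimensions [M].
So X² must have dimensions [L^2 T^-2], i.e. X has dimensions [L T^-1] — X = v (velocity).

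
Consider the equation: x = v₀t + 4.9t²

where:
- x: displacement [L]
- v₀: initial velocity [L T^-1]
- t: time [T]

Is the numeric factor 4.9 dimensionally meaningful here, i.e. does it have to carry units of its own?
Yes

x has dimensions [L], while t² alone has dimensions [T^2]. For the equation to balance, the factor 4.9 must carry dimensions [L T^-2] — it is a dimensional constant (a numerical value of a physical quantity with its units suppressed), not a pure number.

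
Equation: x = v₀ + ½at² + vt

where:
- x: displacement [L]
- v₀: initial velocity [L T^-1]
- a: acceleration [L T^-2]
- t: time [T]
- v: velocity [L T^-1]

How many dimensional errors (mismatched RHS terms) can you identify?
1

LHS x: [L]
- v₀: [L T^-1] ✗
- ½at²: [L] ✓
- vt: [L] ✓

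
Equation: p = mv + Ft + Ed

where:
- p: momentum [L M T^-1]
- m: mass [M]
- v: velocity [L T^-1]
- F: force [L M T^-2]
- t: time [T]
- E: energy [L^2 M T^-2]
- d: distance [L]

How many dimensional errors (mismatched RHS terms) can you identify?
1

LHS p: [L M T^-1]
- mv: [L M T^-1] ✓
- Ft: [L M T^-1] ✓
- Ed: [L^3 M T^-2] ✗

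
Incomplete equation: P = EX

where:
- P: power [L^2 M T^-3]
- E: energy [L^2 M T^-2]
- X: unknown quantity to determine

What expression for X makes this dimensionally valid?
X = f (inverse time / frequency (1/t)), dimensions [T^-1]

P has dimensions [L^2 M T^-3]; the rest of the RHS (E) has dimensions [L^2 M T^-2].
So X must have dimensions [T^-1] — X = f (inverse time / frequency (1/t)).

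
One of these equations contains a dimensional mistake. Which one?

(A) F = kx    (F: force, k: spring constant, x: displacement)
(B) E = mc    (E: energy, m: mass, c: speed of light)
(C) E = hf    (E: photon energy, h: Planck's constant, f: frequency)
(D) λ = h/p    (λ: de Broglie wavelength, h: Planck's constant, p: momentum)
(B) E = mc

The equation (B) E = mc is dimensionally incorrect.

LHS (E): [L^2 M T^-2]
RHS (mc): [L M T^-1] ✗

The dimensions do not match. The other three equations balance.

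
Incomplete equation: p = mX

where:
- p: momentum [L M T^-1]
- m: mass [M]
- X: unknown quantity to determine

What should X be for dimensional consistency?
X = v (velocity), dimensions [L T^-1]

p has dimensions [L M T^-1]; the rest of the RHS (m) has dimensions [M].
So X must have dimensions [L T^-1] — X = v (velocity).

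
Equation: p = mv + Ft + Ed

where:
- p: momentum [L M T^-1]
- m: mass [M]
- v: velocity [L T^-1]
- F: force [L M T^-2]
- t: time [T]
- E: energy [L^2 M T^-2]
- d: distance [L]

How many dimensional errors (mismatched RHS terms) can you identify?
1

LHS p: [L M T^-1]
- mv: [L M T^-1] ✓
- Ft: [L M T^-1] ✓
- Ed: [L^3 M T^-2] ✗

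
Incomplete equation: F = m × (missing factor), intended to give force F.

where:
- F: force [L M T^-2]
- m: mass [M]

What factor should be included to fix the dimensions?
a (acceleration), dimensions [L T^-2]

F has dimensions [L M T^-2] and m has dimensions [M].
The missing factor must have dimensions [L M T^-2] / [M] = [L T^-2], i.e. acceleration (a).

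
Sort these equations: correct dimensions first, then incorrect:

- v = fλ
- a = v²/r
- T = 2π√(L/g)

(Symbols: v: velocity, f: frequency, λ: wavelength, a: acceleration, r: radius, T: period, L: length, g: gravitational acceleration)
Dimensionally correct: v = fλ, a = v²/r, T = 2π√(L/g)
Dimensionally incorrect: none
Ordered (correct first, then incorrect): v = fλ, a = v²/r, T = 2π√(L/g)

- v = fλ: LHS [L T^-1], RHS [L T^-1] → correct ✓
- a = v²/r: LHS [L T^-2], RHS [L T^-2] → correct ✓
- T = 2π√(L/g): LHS [T], RHS [T] → correct ✓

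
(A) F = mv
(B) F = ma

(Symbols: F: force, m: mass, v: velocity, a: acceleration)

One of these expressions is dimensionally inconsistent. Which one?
(A)

(A) F = mv: LHS [L M T^-2], RHS [L M T^-1] ✗
(B) F = ma: LHS [L M T^-2], RHS [L M T^-2] ✓

Expression (A) F = mv is dimensionally incorrect.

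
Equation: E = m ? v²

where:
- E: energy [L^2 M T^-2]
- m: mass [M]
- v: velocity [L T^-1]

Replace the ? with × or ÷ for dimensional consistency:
multiplication (×): E = m × v²

E [L^2 M T^-2]; m [M]; v² [L^2 T^-2].
m × v² → [L^2 M T^-2] ✓
m ÷ v² → [L^-2 M T^2] ✗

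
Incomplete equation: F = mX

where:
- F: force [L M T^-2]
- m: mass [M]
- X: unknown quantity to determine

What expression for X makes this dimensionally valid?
X = a (acceleration), dimensions [L T^-2]

F has dimensions [L M T^-2]; the rest of the RHS (m) has dimensions [M].
So X must have dimensions [L T^-2] — X = a (acceleration).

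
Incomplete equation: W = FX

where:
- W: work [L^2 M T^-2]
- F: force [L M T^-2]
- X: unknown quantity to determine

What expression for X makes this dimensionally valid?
X = d (distance), dimensions [L]

W has dimensions [L^2 M T^-2]; the rest of the RHS (F) has dimensions [L M T^-2].
So X must have dimensions [L] — X = d (distance).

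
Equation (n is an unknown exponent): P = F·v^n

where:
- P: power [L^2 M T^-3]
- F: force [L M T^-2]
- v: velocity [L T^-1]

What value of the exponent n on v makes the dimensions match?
n = 1

P has dimensions [L^2 M T^-3]; v has dimensions [L T^-1].
The rest of the RHS has dimensions [L M T^-2], so v^n must supply [L T^-1].
With n = 1: F·v^1 has dimensions [L^2 M T^-3], matching the LHS ✓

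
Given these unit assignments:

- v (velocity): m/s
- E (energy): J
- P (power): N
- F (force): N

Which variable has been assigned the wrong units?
P

The variable P (power) should have units W, not N.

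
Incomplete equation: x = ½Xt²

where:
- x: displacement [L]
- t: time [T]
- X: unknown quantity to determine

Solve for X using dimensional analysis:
X = a (acceleration), dimensions [L T^-2]

x has dimensions [L]; the rest of the RHS (½ t²) has dimensions [T^2].
So X must have dimensions [L T^-2] — X = a (acceleration).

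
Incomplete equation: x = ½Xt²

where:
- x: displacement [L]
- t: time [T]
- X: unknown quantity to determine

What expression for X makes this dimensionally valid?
X = a (acceleration), dimensions [L T^-2]

x has dimensions [L]; the rest of the RHS (½ t²) has dimensions [T^2].
So X must have dimensions [L T^-2] — X = a (acceleration).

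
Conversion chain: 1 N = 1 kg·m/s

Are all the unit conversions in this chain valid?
The chain is incorrect (it contains an error).

Incorrect: Newton is kg·m/s², not kg·m/s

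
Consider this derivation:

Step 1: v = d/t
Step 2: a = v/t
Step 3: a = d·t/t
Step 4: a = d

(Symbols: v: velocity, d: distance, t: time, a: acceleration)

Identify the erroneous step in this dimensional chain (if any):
Step 3

Step 1: v = d/t → LHS [L T^-1], RHS [L T^-1] ✓
Step 2: a = v/t → LHS [L T^-2], RHS [L T^-2] ✓
Step 3: a = d·t/t → LHS [L T^-2], RHS [L] ✗

The first dimensional inconsistency appears in step 3: a = d·t/t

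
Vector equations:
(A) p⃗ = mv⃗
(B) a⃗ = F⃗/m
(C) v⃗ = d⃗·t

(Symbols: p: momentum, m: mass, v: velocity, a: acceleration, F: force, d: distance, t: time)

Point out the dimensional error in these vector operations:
(C) v⃗ = d⃗·t

(A) p⃗ = mv⃗: LHS [L M T^-1], RHS [L M T^-1] ✓ — mass (scalar) times velocity (vector)
(B) a⃗ = F⃗/m: LHS [L T^-2], RHS [L T^-2] ✓ — force (vector) divided by mass (scalar)
(C) v⃗ = d⃗·t: LHS [L T^-1], RHS [L T] ✗ — velocity is displacement per time; should be d⃗/t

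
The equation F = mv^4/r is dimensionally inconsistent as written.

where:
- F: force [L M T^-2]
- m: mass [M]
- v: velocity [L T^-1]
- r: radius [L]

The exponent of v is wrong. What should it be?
The exponent of v should be 2: F = mv^2/r

The LHS F has dimensions [L M T^-2]; v has dimensions [L T^-1].
As written, the RHS mv^4/r (exponent 4 on v) has dimensions [L^3 M T^-4], which does not match.
With exponent 2, the RHS mv^2/r has dimensions [L M T^-2], matching the LHS.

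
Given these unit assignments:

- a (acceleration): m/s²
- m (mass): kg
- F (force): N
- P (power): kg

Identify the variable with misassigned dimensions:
P

The variable P (power) should have units W, not kg.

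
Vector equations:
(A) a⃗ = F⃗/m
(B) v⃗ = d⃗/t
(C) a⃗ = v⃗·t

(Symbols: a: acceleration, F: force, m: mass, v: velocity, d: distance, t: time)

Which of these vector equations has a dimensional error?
(C) a⃗ = v⃗·t

(A) a⃗ = F⃗/m: LHS [L T^-2], RHS [L T^-2] ✓ — force (vector) divided by mass (scalar)
(B) v⃗ = d⃗/t: LHS [L T^-1], RHS [L T^-1] ✓ — displacement (vector) divided by time (scalar)
(C) a⃗ = v⃗·t: LHS [L T^-2], RHS [L] ✗ — acceleration is velocity per time; should be v⃗/t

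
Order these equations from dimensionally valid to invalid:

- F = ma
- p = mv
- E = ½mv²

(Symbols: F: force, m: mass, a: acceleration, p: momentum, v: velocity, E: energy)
Dimensionally correct: F = ma, p = mv, E = ½mv²
Dimensionally incorrect: none
Ordered (correct first, then incorrect): F = ma, p = mv, E = ½mv²

- F = ma: LHS [L M T^-2], RHS [L M T^-2] → correct ✓
- p = mv: LHS [L M T^-1], RHS [L M T^-1] → correct ✓
- E = ½mv²: LHS [L^2 M T^-2], RHS [L^2 M T^-2] → correct ✓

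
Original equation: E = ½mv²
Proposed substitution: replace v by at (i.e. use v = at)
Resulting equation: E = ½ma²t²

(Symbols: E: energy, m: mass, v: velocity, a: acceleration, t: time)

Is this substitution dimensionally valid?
Yes

[v] = [L T^-1] and [at] = [L T^-1]. These match, so the substitution replaces a quantity by one of the same dimensions and the result E = ½ma²t² has LHS [L^2 M T^-2] vs RHS [L^2 M T^-2] — still consistent.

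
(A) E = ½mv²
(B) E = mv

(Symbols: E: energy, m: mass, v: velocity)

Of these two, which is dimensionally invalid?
(B)

(A) E = ½mv²: LHS [L^2 M T^-2], RHS [L^2 M T^-2] ✓
(B) E = mv: LHS [L^2 M T^-2], RHS [L M T^-1] ✗

Expression (B) E = mv is dimensionally incorrect.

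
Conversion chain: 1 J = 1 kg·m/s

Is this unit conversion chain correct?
The chain is incorrect (it contains an error).

Incorrect: Joule is kg·m²/s², not kg·m/s (that is momentum)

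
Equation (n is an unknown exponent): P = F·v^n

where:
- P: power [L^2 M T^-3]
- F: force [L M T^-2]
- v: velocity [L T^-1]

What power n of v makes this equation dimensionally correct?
n = 1

P has dimensions [L^2 M T^-3]; v has dimensions [L T^-1].
The rest of the RHS has dimensions [L M T^-2], so v^n must supply [L T^-1].
With n = 1: F·v^1 has dimensions [L^2 M T^-3], matching the LHS ✓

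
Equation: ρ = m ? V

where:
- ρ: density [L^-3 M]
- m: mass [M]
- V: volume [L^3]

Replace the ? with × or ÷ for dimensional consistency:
division (÷): ρ = m ÷ V

ρ [L^-3 M]; m [M]; V [L^3].
m × V → [L^3 M] ✗
m ÷ V → [L^-3 M] ✓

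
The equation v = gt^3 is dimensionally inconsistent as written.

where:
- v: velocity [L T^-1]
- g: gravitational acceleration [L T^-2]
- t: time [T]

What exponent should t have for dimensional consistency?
The exponent of t should be 1: v = gt

The LHS v has dimensions [L T^-1]; t has dimensions [T].
As written, the RHS gt^3 (exponent 3 on t) has dimensions [L T], which does not match.
With exponent 1, the RHS gt has dimensions [L T^-1], matching the LHS.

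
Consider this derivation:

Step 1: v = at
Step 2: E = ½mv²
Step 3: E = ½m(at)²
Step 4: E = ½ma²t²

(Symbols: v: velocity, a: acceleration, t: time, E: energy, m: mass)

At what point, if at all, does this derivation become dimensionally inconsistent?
No step introduces an error — all steps are dimensionally consistent.

Step 1: v = at → LHS [L T^-1], RHS [L T^-1] ✓
Step 2: E = ½mv² → LHS [L^2 M T^-2], RHS [L^2 M T^-2] ✓
Step 3: E = ½m(at)² → LHS [L^2 M T^-2], RHS [L^2 M T^-2] ✓
Step 4: E = ½ma²t² → LHS [L^2 M T^-2], RHS [L^2 M T^-2] ✓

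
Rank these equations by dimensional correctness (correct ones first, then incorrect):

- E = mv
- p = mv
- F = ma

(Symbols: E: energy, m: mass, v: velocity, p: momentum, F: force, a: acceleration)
Dimensionally correct: p = mv, F = ma
Dimensionally incorrect: E = mv
Ordered (correct first, then incorrect): p = mv, F = ma, E = mv

- E = mv: LHS [L^2 M T^-2], RHS [L M T^-1] → incorrect ✗
- p = mv: LHS [L M T^-1], RHS [L M T^-1] → correct ✓
- F = ma: LHS [L M T^-2], RHS [L M T^-2] → correct ✓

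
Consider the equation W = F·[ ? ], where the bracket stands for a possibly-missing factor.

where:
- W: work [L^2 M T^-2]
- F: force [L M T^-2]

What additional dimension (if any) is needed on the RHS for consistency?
[L] — length (e.g. a distance d)

W has dimensions [L^2 M T^-2]; F has dimensions [L M T^-2].
The bracketed factor must supply [L^2 M T^-2] / [L M T^-2] = [L].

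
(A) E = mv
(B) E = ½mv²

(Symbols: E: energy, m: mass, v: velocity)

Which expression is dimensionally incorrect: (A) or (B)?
(A)

(A) E = mv: LHS [L^2 M T^-2], RHS [L M T^-1] ✗
(B) E = ½mv²: LHS [L^2 M T^-2], RHS [L^2 M T^-2] ✓

Expression (A) E = mv is dimensionally incorrect.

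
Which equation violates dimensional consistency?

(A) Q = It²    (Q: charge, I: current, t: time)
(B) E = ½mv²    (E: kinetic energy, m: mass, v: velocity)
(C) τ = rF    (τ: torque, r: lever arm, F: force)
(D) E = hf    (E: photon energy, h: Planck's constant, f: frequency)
(A) Q = It²

The equation (A) Q = It² is dimensionally incorrect.

LHS (Q): [I T]
RHS (It²): [I T^2] ✗

The dimensions do not match. The other three equations balance.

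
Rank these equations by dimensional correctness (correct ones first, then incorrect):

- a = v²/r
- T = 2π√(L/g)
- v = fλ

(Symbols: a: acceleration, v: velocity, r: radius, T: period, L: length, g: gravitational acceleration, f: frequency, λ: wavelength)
Dimensionally correct: a = v²/r, T = 2π√(L/g), v = fλ
Dimensionally incorrect: none
Ordered (correct first, then incorrect): a = v²/r, T = 2π√(L/g), v = fλ

- a = v²/r: LHS [L T^-2], RHS [L T^-2] → correct ✓
- T = 2π√(L/g): LHS [T], RHS [T] → correct ✓
- v = fλ: LHS [L T^-1], RHS [L T^-1] → correct ✓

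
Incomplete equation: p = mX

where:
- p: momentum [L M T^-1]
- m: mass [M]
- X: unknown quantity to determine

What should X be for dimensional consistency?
X = v (velocity), dimensions [L T^-1]

p has dimensions [L M T^-1]; the rest of the RHS (m) has dimensions [M].
So X must have dimensions [L T^-1] — X = v (velocity).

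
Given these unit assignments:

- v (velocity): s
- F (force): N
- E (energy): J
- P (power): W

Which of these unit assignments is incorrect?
v

The variable v (velocity) should have units m/s, not s.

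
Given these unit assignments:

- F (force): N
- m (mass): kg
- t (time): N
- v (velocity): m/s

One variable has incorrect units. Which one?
t

The variable t (time) should have units s, not N.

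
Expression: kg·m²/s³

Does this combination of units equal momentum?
No

The expression kg·m²/s³ has dimensions [L^2 M T^-3], but momentum has dimensions [L M T^-1].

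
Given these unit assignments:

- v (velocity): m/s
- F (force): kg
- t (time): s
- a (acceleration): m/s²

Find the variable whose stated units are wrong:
F

The variable F (force) should have units N, not kg.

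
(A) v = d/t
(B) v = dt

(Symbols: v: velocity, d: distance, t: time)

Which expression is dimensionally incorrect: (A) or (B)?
(B)

(A) v = d/t: LHS [L T^-1], RHS [L T^-1] ✓
(B) v = dt: LHS [L T^-1], RHS [L T] ✗

Expression (B) v = dt is dimensionally incorrect.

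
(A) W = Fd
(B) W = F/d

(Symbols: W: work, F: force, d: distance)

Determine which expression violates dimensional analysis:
(B)

(A) W = Fd: LHS [L^2 M T^-2], RHS [L^2 M T^-2] ✓
(B) W = F/d: LHS [L^2 M T^-2], RHS [M T^-2] ✗

Expression (B) W = F/d is dimensionally incorrect.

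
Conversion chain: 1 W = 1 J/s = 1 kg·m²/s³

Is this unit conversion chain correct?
The chain is correct (no errors).

Correct: Watt is Joule per second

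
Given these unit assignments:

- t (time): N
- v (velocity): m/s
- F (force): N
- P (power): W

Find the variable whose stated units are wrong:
t

The variable t (time) should have units s, not N.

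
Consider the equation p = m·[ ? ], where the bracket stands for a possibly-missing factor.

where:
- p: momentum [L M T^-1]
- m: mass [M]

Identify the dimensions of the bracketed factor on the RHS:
[L T^-1] — velocity (e.g. v)

p has dimensions [L M T^-1]; m has dimensions [M].
The bracketed factor must supply [L M T^-1] / [M] = [L T^-1].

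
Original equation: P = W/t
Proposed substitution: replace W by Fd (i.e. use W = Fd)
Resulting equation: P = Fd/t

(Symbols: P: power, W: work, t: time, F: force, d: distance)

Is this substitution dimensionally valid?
Yes

[W] = [L^2 M T^-2] and [Fd] = [L^2 M T^-2]. These match, so the substitution replaces a quantity by one of the same dimensions and the result P = Fd/t has LHS [L^2 M T^-3] vs RHS [L^2 M T^-3] — still consistent.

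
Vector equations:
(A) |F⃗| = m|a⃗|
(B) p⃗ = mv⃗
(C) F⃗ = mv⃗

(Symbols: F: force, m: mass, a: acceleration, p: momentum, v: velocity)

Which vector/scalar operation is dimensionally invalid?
(C) F⃗ = mv⃗

(A) |F⃗| = m|a⃗|: LHS [L M T^-2], RHS [L M T^-2] ✓ — magnitudes of vectors are scalars
(B) p⃗ = mv⃗: LHS [L M T^-1], RHS [L M T^-1] ✓ — mass (scalar) times velocity (vector)
(C) F⃗ = mv⃗: LHS [L M T^-2], RHS [L M T^-1] ✗ — mass times velocity is momentum, not force; should be ma⃗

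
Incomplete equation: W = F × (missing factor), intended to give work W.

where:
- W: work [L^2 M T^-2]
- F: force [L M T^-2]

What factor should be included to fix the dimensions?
d (distance), dimensions [L]

W has dimensions [L^2 M T^-2] and F has dimensions [L M T^-2].
The missing factor must have dimensions [L^2 M T^-2] / [L M T^-2] = [L], i.e. distance (d).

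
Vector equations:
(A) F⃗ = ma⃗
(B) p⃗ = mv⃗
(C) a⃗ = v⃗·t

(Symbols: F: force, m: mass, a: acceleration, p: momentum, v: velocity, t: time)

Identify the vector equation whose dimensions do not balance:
(C) a⃗ = v⃗·t

(A) F⃗ = ma⃗: LHS [L M T^-2], RHS [L M T^-2] ✓ — Force and acceleration are vectors, mass is a scalar
(B) p⃗ = mv⃗: LHS [L M T^-1], RHS [L M T^-1] ✓ — mass (scalar) times velocity (vector)
(C) a⃗ = v⃗·t: LHS [L T^-2], RHS [L] ✗ — acceleration is velocity per time; should be v⃗/t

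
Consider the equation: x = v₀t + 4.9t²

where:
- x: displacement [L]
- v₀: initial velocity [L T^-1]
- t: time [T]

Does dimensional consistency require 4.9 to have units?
Yes

x has dimensions [L], while t² alone has dimensions [T^2]. For the equation to balance, the factor 4.9 must carry dimensions [L T^-2] — it is a dimensional constant (a numerical value of a physical quantity with its units suppressed), not a pure number.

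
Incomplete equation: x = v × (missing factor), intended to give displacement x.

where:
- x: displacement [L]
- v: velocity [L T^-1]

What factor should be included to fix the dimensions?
t (time), dimensions [T]

x has dimensions [L] and v has dimensions [L T^-1].
The missing factor must have dimensions [L] / [L T^-1] = [T], i.e. time (t).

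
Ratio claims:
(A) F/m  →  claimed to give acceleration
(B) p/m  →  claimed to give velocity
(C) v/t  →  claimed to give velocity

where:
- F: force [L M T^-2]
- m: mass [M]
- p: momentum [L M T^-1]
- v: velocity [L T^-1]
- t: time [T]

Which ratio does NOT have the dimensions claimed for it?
(C) v/t does not give velocity

(A) F/m: [L T^-2] = acceleration [L T^-2] ✓
(B) p/m: [L T^-1] = velocity [L T^-1] ✓
(C) v/t: [L T^-2] ≠ velocity [L T^-1] ✗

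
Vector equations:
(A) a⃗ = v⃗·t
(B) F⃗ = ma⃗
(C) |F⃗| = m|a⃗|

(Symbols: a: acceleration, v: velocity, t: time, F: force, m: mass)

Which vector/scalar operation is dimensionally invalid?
(A) a⃗ = v⃗·t

(A) a⃗ = v⃗·t: LHS [L T^-2], RHS [L] ✗ — acceleration is velocity per time; should be v⃗/t
(B) F⃗ = ma⃗: LHS [L M T^-2], RHS [L M T^-2] ✓ — Force and acceleration are vectors, mass is a scalar
(C) |F⃗| = m|a⃗|: LHS [L M T^-2], RHS [L M T^-2] ✓ — magnitudes of vectors are scalars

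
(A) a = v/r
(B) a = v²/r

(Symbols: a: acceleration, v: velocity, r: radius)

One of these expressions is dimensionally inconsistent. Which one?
(A)

(A) a = v/r: LHS [L T^-2], RHS [T^-1] ✗
(B) a = v²/r: LHS [L T^-2], RHS [L T^-2] ✓

Expression (A) a = v/r is dimensionally incorrect.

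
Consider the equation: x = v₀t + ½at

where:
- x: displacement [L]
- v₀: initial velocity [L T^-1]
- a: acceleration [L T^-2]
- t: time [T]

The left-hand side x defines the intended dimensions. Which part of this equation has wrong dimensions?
The term ½at

Checking each RHS term against the LHS:
- v₀t: [L] — matches x [L] ✓
- ½at: [L T^-1] — does NOT match x [L] ✗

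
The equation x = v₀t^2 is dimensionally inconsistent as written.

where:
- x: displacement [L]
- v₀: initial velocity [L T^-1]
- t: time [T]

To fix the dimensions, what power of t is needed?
The exponent of t should be 1: x = v₀t

The LHS x has dimensions [L]; t has dimensions [T].
As written, the RHS v₀t^2 (exponent 2 on t) has dimensions [L T], which does not match.
With exponent 1, the RHS v₀t has dimensions [L], matching the LHS.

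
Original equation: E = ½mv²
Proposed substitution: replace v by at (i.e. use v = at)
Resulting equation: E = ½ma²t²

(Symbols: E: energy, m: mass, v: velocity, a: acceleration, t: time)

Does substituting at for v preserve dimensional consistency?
Yes

[v] = [L T^-1] and [at] = [L T^-1]. These match, so the substitution replaces a quantity by one of the same dimensions and the result E = ½ma²t² has LHS [L^2 M T^-2] vs RHS [L^2 M T^-2] — still consistent.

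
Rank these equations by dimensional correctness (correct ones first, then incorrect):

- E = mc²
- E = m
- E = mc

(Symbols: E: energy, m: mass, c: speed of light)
Dimensionally correct: E = mc²
Dimensionally incorrect: E = m, E = mc
Ordered (correct first, then incorrect): E = mc², E = m, E = mc

- E = mc²: LHS [L^2 M T^-2], RHS [L^2 M T^-2] → correct ✓
- E = m: LHS [L^2 M T^-2], RHS [M] → incorrect ✗
- E = mc: LHS [L^2 M T^-2], RHS [L M T^-1] → incorrect ✗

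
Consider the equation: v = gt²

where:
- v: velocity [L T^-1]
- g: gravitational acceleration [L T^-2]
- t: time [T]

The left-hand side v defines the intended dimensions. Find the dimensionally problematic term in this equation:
The right-hand side term gt²

v has dimensions [L T^-1], but gt² has dimensions [L], so the term gt² is dimensionally wrong for v.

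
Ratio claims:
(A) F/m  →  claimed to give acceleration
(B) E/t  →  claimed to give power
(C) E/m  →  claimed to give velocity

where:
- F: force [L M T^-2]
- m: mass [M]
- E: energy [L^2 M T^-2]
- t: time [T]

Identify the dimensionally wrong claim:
(C) E/m does not give velocity

(A) F/m: [L T^-2] = acceleration [L T^-2] ✓
(B) E/t: [L^2 M T^-3] = power [L^2 M T^-3] ✓
(C) E/m: [L^2 T^-2] ≠ velocity [L T^-1] ✗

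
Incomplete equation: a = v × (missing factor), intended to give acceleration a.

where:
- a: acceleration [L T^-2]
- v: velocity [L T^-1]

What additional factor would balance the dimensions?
1/t (inverse time), dimensions [T^-1]

a has dimensions [L T^-2] and v has dimensions [L T^-1].
The missing factor must have dimensions [L T^-2] / [L T^-1] = [T^-1], i.e. inverse time (1/t).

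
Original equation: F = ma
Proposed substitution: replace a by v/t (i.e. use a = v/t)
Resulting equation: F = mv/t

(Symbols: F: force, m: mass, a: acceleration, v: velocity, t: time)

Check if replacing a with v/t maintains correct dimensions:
Yes

[a] = [L T^-2] and [v/t] = [L T^-2]. These match, so the substitution replaces a quantity by one of the same dimensions and the result F = mv/t has LHS [L M T^-2] vs RHS [L M T^-2] — still consistent.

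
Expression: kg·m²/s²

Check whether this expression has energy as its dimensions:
Yes

The expression kg·m²/s² has dimensions [L^2 M T^-2], which is exactly energy [L^2 M T^-2].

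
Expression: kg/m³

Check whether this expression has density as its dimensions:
Yes

The expression kg/m³ has dimensions [L^-3 M], which is exactly density [L^-3 M].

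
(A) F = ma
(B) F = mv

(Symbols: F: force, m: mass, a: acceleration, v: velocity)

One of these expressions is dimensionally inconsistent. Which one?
(B)

(A) F = ma: LHS [L M T^-2], RHS [L M T^-2] ✓
(B) F = mv: LHS [L M T^-2], RHS [L M T^-1] ✗

Expression (B) F = mv is dimensionally incorrect.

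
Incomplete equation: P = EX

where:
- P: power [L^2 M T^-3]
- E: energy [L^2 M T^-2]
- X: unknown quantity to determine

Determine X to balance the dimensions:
X = f (inverse time / frequency (1/t)), dimensions [T^-1]

P has dimensions [L^2 M T^-3]; the rest of the RHS (E) has dimensions [L^2 M T^-2].
So X must have dimensions [T^-1] — X = f (inverse time / frequency (1/t)).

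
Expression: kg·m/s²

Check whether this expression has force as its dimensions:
Yes

The expression kg·m/s² has dimensions [L M T^-2], which is exactly force [L M T^-2].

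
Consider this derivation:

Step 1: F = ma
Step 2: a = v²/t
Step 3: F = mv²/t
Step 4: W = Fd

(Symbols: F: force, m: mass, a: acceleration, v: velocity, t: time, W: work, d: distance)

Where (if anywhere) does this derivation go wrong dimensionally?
Step 2

Step 1: F = ma → LHS [L M T^-2], RHS [L M T^-2] ✓
Step 2: a = v²/t → LHS [L T^-2], RHS [L^2 T^-3] ✗

The first dimensional inconsistency appears in step 2: a = v²/t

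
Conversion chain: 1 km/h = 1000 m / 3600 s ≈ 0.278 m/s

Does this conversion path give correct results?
The chain is correct (no errors).

Correct: 1 km = 1000 m, 1 h = 3600 s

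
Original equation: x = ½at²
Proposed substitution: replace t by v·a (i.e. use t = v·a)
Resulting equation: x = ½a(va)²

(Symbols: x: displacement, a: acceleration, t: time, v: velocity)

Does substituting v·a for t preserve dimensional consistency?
No

[t] = [T] and [v·a] = [L^2 T^-3]. These differ, so the substitution replaces a quantity by one of different dimensions and the result x = ½a(va)² has LHS [L] vs RHS [L^5 T^-8] — inconsistent.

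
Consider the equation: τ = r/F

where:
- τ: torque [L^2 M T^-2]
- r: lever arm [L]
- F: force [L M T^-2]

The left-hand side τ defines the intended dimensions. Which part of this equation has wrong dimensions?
The right-hand side term r/F

τ has dimensions [L^2 M T^-2], but r/F has dimensions [M^-1 T^2], so the term r/F is dimensionally wrong for τ.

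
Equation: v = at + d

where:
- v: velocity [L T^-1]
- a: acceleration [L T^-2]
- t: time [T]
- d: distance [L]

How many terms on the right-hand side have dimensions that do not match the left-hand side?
1

LHS v: [L T^-1]
- at: [L T^-1] ✓
- d: [L] ✗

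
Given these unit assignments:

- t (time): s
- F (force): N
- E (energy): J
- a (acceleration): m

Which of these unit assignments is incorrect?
a

The variable a (acceleration) should have units m/s², not m.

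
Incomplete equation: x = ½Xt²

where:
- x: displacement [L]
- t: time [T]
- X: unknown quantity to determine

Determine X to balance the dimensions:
X = a (acceleration), dimensions [L T^-2]

x has dimensions [L]; the rest of the RHS (½ t²) has dimensions [T^2].
So X must have dimensions [L T^-2] — X = a (acceleration).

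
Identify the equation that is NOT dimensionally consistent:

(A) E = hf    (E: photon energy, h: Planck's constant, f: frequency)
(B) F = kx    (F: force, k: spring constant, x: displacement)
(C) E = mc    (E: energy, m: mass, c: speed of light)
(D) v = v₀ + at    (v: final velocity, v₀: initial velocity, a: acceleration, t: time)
(C) E = mc

The equation (C) E = mc is dimensionally incorrect.

LHS (E): [L^2 M T^-2]
RHS (mc): [L M T^-1] ✗

The dimensions do not match. The other three equations balance.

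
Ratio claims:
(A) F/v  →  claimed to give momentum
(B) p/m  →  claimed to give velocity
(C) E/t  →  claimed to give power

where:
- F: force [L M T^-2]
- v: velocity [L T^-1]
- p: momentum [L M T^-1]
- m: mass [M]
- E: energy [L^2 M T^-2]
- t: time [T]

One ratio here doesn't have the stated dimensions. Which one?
(A) F/v does not give momentum

(A) F/v: [M T^-1] ≠ momentum [L M T^-1] ✗
(B) p/m: [L T^-1] = velocity [L T^-1] ✓
(C) E/t: [L^2 M T^-3] = power [L^2 M T^-3] ✓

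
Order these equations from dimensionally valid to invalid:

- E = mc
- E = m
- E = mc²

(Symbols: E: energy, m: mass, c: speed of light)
Dimensionally correct: E = mc²
Dimensionally incorrect: E = mc, E = m
Ordered (correct first, then incorrect): E = mc², E = mc, E = m

- E = mc: LHS [L^2 M T^-2], RHS [L M T^-1] → incorrect ✗
- E = m: LHS [L^2 M T^-2], RHS [M] → incorrect ✗
- E = mc²: LHS [L^2 M T^-2], RHS [L^2 M T^-2] → correct ✓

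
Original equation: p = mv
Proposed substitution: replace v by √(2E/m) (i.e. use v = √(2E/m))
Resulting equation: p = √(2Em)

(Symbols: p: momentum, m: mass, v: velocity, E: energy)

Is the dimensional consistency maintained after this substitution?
Yes

[v] = [L T^-1] and [√(2E/m)] = [L T^-1]. These match, so the substitution replaces a quantity by one of the same dimensions and the result p = √(2Em) has LHS [L M T^-1] vs RHS [L M T^-1] — still consistent.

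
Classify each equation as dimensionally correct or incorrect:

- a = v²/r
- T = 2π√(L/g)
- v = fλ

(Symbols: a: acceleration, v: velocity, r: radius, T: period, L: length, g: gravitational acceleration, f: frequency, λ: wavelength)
Dimensionally correct: a = v²/r, T = 2π√(L/g), v = fλ
Dimensionally incorrect: none
Ordered (correct first, then incorrect): a = v²/r, T = 2π√(L/g), v = fλ

- a = v²/r: LHS [L T^-2], RHS [L T^-2] → correct ✓
- T = 2π√(L/g): LHS [T], RHS [T] → correct ✓
- v = fλ: LHS [L T^-1], RHS [L T^-1] → correct ✓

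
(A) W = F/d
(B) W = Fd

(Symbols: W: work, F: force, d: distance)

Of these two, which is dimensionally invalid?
(A)

(A) W = F/d: LHS [L^2 M T^-2], RHS [M T^-2] ✗
(B) W = Fd: LHS [L^2 M T^-2], RHS [L^2 M T^-2] ✓

Expression (A) W = F/d is dimensionally incorrect.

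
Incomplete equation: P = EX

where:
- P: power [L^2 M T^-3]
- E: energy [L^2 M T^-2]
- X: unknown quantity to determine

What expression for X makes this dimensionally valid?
X = f (inverse time / frequency (1/t)), dimensions [T^-1]

P has dimensions [L^2 M T^-3]; the rest of the RHS (E) has dimensions [L^2 M T^-2].
So X must have dimensions [T^-1] — X = f (inverse time / frequency (1/t)).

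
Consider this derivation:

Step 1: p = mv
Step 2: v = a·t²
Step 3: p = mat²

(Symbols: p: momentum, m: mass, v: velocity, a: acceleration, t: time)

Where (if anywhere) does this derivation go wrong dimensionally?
Step 2

Step 1: p = mv → LHS [L M T^-1], RHS [L M T^-1] ✓
Step 2: v = a·t² → LHS [L T^-1], RHS [L] ✗

The first dimensional inconsistency appears in step 2: v = a·t²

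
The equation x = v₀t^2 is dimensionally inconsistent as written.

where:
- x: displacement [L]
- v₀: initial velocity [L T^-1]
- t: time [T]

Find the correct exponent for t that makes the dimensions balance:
The exponent of t should be 1: x = v₀t

The LHS x has dimensions [L]; t has dimensions [T].
As written, the RHS v₀t^2 (exponent 2 on t) has dimensions [L T], which does not match.
With exponent 1, the RHS v₀t has dimensions [L], matching the LHS.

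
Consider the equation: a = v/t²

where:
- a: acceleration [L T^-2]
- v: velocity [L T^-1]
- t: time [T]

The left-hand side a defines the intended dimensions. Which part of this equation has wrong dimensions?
The right-hand side term v/t²

a has dimensions [L T^-2], but v/t² has dimensions [L T^-3], so the term v/t² is dimensionally wrong for a.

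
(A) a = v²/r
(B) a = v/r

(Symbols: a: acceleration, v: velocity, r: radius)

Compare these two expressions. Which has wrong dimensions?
(B)

(A) a = v²/r: LHS [L T^-2], RHS [L T^-2] ✓
(B) a = v/r: LHS [L T^-2], RHS [T^-1] ✗

Expression (B) a = v/r is dimensionally incorrect.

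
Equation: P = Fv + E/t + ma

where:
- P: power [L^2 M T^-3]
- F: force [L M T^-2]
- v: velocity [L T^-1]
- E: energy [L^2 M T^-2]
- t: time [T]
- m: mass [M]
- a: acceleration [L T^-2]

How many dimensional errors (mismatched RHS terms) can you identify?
1

LHS P: [L^2 M T^-3]
- Fv: [L^2 M T^-3] ✓
- E/t: [L^2 M T^-3] ✓
- ma: [L M T^-2] ✗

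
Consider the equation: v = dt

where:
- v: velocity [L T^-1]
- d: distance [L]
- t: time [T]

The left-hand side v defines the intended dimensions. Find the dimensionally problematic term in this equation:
The right-hand side term dt

v has dimensions [L T^-1], but dt has dimensions [L T], so the term dt is dimensionally wrong for v.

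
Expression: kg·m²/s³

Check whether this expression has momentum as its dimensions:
No

The expression kg·m²/s³ has dimensions [L^2 M T^-3], but momentum has dimensions [L M T^-1].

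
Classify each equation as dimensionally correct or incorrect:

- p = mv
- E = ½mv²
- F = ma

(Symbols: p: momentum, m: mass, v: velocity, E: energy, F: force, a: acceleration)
Dimensionally correct: p = mv, E = ½mv², F = ma
Dimensionally incorrect: none
Ordered (correct first, then incorrect): p = mv, E = ½mv², F = ma

- p = mv: LHS [L M T^-1], RHS [L M T^-1] → correct ✓
- E = ½mv²: LHS [L^2 M T^-2], RHS [L^2 M T^-2] → correct ✓
- F = ma: LHS [L M T^-2], RHS [L M T^-2] → correct ✓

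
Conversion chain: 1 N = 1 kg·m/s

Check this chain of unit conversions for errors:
The chain is incorrect (it contains an error).

Incorrect: Newton is kg·m/s², not kg·m/s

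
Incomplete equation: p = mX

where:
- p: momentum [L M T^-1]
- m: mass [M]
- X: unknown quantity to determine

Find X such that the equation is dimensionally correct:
X = v (velocity), dimensions [L T^-1]

p has dimensions [L M T^-1]; the rest of the RHS (m) has dimensions [M].
So X must have dimensions [L T^-1] — X = v (velocity).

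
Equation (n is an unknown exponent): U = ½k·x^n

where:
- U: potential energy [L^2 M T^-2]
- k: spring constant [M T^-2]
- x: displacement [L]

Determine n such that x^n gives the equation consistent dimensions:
n = 2

U has dimensions [L^2 M T^-2]; x has dimensions [L].
The rest of the RHS has dimensions [M T^-2], so x^n must supply [L^2].
With n = 2: ½k·x^2 has dimensions [L^2 M T^-2], matching the LHS ✓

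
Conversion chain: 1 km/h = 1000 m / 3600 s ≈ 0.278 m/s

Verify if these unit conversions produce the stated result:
The chain is correct (no errors).

Correct: 1 km = 1000 m, 1 h = 3600 s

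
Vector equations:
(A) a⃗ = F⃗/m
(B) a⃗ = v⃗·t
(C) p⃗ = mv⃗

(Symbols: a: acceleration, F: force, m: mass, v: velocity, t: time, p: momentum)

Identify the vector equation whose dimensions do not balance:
(B) a⃗ = v⃗·t

(A) a⃗ = F⃗/m: LHS [L T^-2], RHS [L T^-2] ✓ — force (vector) divided by mass (scalar)
(B) a⃗ = v⃗·t: LHS [L T^-2], RHS [L] ✗ — acceleration is velocity per time; should be v⃗/t
(C) p⃗ = mv⃗: LHS [L M T^-1], RHS [L M T^-1] ✓ — mass (scalar) times velocity (vector)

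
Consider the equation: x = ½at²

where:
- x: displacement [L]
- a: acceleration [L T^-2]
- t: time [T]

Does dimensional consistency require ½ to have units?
No

x has dimensions [L] and at² already has dimensions [L], so the equation balances without ½ contributing any dimensions. ½ is a pure (dimensionless) number; changing or removing it would not affect dimensional consistency.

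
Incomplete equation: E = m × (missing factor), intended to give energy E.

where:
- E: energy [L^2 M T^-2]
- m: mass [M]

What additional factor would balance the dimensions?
v² (velocity squared), dimensions [L^2 T^-2]

E has dimensions [L^2 M T^-2] and m has dimensions [M].
The missing factor must have dimensions [L^2 M T^-2] / [M] = [L^2 T^-2], i.e. velocity squared (v²).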